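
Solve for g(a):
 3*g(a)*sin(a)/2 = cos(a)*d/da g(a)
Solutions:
 g(a) = C1/cos(a)^(3/2)


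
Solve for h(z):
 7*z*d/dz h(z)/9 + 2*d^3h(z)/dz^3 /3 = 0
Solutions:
 h(z) = C1 + Integral(C2*airyai(-6^(2/3)*7^(1/3)*z/6) + C3*airybi(-6^(2/3)*7^(1/3)*z/6), z)


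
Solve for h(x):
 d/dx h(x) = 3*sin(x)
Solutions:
 h(x) = C1 - 3*cos(x)


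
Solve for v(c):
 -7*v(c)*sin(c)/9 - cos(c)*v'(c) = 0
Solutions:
 v(c) = C1*cos(c)^(7/9)


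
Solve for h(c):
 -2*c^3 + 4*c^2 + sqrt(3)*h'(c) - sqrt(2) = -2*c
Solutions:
 h(c) = C1 + sqrt(3)*c^4/6 - 4*sqrt(3)*c^3/9 - sqrt(3)*c^2/3 + sqrt(6)*c/3


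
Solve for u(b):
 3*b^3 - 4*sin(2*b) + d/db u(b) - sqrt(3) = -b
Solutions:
 u(b) = C1 - 3*b^4/4 - b^2/2 + sqrt(3)*b - 2*cos(2*b)


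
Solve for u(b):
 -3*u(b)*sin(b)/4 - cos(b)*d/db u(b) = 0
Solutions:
 u(b) = C1*cos(b)^(3/4)


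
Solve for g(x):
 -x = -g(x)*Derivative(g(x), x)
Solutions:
 g(x) = -sqrt(C1 + x^2)
 g(x) = sqrt(C1 + x^2)


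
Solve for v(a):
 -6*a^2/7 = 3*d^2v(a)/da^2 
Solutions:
 v(a) = C1 + C2*a - a^4/42


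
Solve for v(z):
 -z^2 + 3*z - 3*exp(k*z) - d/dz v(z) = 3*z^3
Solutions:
 v(z) = C1 - 3*z^4/4 - z^3/3 + 3*z^2/2 - 3*exp(k*z)/k


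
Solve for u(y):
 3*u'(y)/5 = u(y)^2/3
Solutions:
 u(y) = -9/(C1 + 5*y)


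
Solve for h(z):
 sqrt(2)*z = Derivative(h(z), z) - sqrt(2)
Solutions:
 h(z) = C1 + sqrt(2)*z^2/2 + sqrt(2)*z


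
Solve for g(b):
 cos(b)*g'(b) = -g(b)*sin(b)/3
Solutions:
 g(b) = C1*cos(b)^(1/3)


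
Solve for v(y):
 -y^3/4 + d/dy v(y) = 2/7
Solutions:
 v(y) = C1 + y^4/16 + 2*y/7


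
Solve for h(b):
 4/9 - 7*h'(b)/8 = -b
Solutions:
 h(b) = C1 + 4*b^2/7 + 32*b/63


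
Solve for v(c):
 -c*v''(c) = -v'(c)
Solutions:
 v(c) = C1 + C2*c^2


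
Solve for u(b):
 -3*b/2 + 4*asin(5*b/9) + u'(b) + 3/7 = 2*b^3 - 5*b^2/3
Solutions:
 u(b) = C1 + b^4/2 - 5*b^3/9 + 3*b^2/4 - 4*b*asin(5*b/9) - 3*b/7 - 4*sqrt(81 - 25*b^2)/5


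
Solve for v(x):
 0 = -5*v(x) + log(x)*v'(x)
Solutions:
 v(x) = C1*exp(5*li(x))


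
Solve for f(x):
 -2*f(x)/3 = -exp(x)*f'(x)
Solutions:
 f(x) = C1*exp(-2*exp(-x)/3)


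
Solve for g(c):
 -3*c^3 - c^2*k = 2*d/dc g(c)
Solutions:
 g(c) = C1 - 3*c^4/8 - c^3*k/6


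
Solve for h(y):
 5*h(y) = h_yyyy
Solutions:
 h(y) = C1*exp(-5^(1/4)*y) + C2*exp(5^(1/4)*y) + C3*sin(5^(1/4)*y) + C4*cos(5^(1/4)*y)


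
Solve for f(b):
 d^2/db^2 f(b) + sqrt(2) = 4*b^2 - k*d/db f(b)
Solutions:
 f(b) = C1 + C2*exp(-b*k) + 4*b^3/(3*k) - 4*b^2/k^2 - sqrt(2)*b/k + 8*b/k^3


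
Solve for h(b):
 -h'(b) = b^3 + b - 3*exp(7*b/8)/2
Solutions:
 h(b) = C1 - b^4/4 - b^2/2 + 12*exp(7*b/8)/7


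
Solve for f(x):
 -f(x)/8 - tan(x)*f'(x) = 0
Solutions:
 f(x) = C1/sin(x)^(1/8)


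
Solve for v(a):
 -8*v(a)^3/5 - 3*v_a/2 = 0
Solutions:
 v(a) = -sqrt(30)*sqrt(-1/(C1 - 16*a))/2
 v(a) = sqrt(30)*sqrt(-1/(C1 - 16*a))/2


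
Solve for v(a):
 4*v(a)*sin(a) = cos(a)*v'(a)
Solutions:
 v(a) = C1/cos(a)^4


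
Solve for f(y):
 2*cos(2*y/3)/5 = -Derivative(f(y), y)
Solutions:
 f(y) = C1 - 3*sin(2*y/3)/5


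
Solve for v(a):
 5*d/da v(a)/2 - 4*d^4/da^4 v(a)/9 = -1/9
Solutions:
 v(a) = C1 + C4*exp(45^(1/3)*a/2) - 2*a/45 + (C2*sin(3*3^(1/6)*5^(1/3)*a/4) + C3*cos(3*3^(1/6)*5^(1/3)*a/4))*exp(-45^(1/3)*a/4)


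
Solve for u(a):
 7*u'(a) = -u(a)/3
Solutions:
 u(a) = C1*exp(-a/21)


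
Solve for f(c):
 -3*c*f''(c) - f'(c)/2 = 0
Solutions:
 f(c) = C1 + C2*c^(5/6)


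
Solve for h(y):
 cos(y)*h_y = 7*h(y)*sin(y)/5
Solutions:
 h(y) = C1/cos(y)^(7/5)


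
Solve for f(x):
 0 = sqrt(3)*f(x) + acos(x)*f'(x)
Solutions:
 f(x) = C1*exp(-sqrt(3)*Integral(1/acos(x), x))


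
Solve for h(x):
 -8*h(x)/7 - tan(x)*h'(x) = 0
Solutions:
 h(x) = C1/sin(x)^(8/7)


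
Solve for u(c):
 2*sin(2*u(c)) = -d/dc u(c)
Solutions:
 u(c) = pi - acos((-C1 - exp(8*c))/(C1 - exp(8*c)))/2
 u(c) = acos((-C1 - exp(8*c))/(C1 - exp(8*c)))/2


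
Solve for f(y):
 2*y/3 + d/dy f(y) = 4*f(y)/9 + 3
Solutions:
 f(y) = C1*exp(4*y/9) + 3*y/2 - 27/8


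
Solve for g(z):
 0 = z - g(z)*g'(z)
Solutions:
 g(z) = -sqrt(C1 + z^2)
 g(z) = sqrt(C1 + z^2)


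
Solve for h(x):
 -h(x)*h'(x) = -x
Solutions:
 h(x) = -sqrt(C1 + x^2)
 h(x) = sqrt(C1 + x^2)


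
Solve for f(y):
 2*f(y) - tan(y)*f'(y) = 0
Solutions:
 f(y) = C1*sin(y)^2


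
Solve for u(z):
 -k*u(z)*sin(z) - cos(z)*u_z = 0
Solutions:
 u(z) = C1*exp(k*log(cos(z)))


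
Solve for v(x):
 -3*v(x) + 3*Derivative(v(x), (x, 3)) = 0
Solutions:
 v(x) = C3*exp(x) + (C1*sin(sqrt(3)*x/2) + C2*cos(sqrt(3)*x/2))*exp(-x/2)


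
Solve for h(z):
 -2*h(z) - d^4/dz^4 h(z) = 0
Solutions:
 h(z) = (C1*sin(2^(3/4)*z/2) + C2*cos(2^(3/4)*z/2))*exp(-2^(3/4)*z/2) + (C3*sin(2^(3/4)*z/2) + C4*cos(2^(3/4)*z/2))*exp(2^(3/4)*z/2)


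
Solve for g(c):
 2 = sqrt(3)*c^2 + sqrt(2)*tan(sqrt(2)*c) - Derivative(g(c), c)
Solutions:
 g(c) = C1 + sqrt(3)*c^3/3 - 2*c - log(cos(sqrt(2)*c))


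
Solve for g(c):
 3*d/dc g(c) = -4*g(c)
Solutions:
 g(c) = C1*exp(-4*c/3)


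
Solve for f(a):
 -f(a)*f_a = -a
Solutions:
 f(a) = -sqrt(C1 + a^2)
 f(a) = sqrt(C1 + a^2)


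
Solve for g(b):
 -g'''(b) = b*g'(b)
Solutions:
 g(b) = C1 + Integral(C2*airyai(-b) + C3*airybi(-b), b)


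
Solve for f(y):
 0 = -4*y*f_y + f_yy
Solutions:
 f(y) = C1 + C2*erfi(sqrt(2)*y)


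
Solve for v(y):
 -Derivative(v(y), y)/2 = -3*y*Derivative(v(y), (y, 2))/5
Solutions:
 v(y) = C1 + C2*y^(11/6)


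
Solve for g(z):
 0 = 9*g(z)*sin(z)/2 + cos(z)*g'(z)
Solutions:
 g(z) = C1*cos(z)^(9/2)


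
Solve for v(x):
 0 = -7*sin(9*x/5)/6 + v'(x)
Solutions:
 v(x) = C1 - 35*cos(9*x/5)/54


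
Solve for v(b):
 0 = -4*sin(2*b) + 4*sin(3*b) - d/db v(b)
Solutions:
 v(b) = C1 + 2*cos(2*b) - 4*cos(3*b)/3


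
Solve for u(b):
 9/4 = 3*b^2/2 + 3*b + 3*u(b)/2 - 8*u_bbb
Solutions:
 u(b) = C3*exp(2^(2/3)*3^(1/3)*b/4) - b^2 - 2*b + (C1*sin(2^(2/3)*3^(5/6)*b/8) + C2*cos(2^(2/3)*3^(5/6)*b/8))*exp(-2^(2/3)*3^(1/3)*b/8) + 3/2


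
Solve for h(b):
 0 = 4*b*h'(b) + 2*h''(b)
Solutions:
 h(b) = C1 + C2*erf(b)


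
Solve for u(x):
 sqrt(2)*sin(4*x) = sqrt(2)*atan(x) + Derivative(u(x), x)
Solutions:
 u(x) = C1 - sqrt(2)*(x*atan(x) - log(x^2 + 1)/2) - sqrt(2)*cos(4*x)/4


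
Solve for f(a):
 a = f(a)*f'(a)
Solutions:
 f(a) = -sqrt(C1 + a^2)
 f(a) = sqrt(C1 + a^2)


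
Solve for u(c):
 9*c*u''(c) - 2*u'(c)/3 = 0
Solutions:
 u(c) = C1 + C2*c^(29/27)


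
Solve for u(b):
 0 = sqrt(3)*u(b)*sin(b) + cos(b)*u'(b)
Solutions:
 u(b) = C1*cos(b)^(sqrt(3))


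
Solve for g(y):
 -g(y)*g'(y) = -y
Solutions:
 g(y) = -sqrt(C1 + y^2)
 g(y) = sqrt(C1 + y^2)


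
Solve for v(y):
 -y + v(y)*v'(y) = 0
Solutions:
 v(y) = -sqrt(C1 + y^2)
 v(y) = sqrt(C1 + y^2)


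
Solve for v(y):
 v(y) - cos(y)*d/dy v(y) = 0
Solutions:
 v(y) = C1*sqrt(sin(y) + 1)/sqrt(sin(y) - 1)


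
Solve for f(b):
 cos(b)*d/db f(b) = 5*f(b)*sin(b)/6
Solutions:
 f(b) = C1/cos(b)^(5/6)


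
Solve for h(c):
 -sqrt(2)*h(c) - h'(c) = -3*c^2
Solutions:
 h(c) = C1*exp(-sqrt(2)*c) + 3*sqrt(2)*c^2/2 - 3*c + 3*sqrt(2)/2


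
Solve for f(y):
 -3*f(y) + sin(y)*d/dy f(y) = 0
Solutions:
 f(y) = C1*(cos(y) - 1)^(3/2)/(cos(y) + 1)^(3/2)


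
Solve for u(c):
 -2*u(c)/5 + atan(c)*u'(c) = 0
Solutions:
 u(c) = C1*exp(2*Integral(1/atan(c), c)/5)


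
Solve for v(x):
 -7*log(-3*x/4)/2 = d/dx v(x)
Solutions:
 v(x) = C1 - 7*x*log(-x)/2 + x*(-7*log(3)/2 + 7/2 + 7*log(2))


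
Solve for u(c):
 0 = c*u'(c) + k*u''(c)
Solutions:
 u(c) = C1 + C2*sqrt(k)*erf(sqrt(2)*c*sqrt(1/k)/2)


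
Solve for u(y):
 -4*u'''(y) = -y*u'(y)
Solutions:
 u(y) = C1 + Integral(C2*airyai(2^(1/3)*y/2) + C3*airybi(2^(1/3)*y/2), y)


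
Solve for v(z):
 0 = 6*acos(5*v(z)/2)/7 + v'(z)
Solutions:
 Integral(1/acos(5*_y/2), (_y, v(z))) = C1 - 6*z/7


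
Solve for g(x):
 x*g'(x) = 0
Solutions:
 g(x) = C1


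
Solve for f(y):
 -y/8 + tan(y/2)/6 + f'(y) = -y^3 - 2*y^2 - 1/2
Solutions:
 f(y) = C1 - y^4/4 - 2*y^3/3 + y^2/16 - y/2 + log(cos(y/2))/3


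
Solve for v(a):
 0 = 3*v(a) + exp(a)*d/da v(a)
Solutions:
 v(a) = C1*exp(3*exp(-a))


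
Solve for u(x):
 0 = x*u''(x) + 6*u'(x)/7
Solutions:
 u(x) = C1 + C2*x^(1/7)


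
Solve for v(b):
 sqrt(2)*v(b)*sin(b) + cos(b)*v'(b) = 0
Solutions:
 v(b) = C1*cos(b)^(sqrt(2))


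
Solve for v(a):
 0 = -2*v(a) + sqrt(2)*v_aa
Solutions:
 v(a) = C1*exp(-2^(1/4)*a) + C2*exp(2^(1/4)*a)


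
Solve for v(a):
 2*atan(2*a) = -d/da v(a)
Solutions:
 v(a) = C1 - 2*a*atan(2*a) + log(4*a^2 + 1)/2


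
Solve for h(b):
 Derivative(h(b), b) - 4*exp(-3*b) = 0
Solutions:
 h(b) = C1 - 4*exp(-3*b)/3


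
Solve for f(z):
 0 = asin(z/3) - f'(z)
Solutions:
 f(z) = C1 + z*asin(z/3) + sqrt(9 - z^2)


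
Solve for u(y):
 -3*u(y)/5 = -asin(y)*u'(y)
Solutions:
 u(y) = C1*exp(3*Integral(1/asin(y), y)/5)


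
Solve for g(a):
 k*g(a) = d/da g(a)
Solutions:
 g(a) = C1*exp(a*k)


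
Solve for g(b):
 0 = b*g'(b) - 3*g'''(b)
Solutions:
 g(b) = C1 + Integral(C2*airyai(3^(2/3)*b/3) + C3*airybi(3^(2/3)*b/3), b)


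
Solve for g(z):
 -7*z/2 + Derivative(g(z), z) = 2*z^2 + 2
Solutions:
 g(z) = C1 + 2*z^3/3 + 7*z^2/4 + 2*z


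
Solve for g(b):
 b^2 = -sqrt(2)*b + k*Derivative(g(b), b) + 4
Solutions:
 g(b) = C1 + b^3/(3*k) + sqrt(2)*b^2/(2*k) - 4*b/k


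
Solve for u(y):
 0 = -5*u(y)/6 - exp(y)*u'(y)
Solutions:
 u(y) = C1*exp(5*exp(-y)/6)


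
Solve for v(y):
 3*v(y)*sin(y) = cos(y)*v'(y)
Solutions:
 v(y) = C1/cos(y)^3


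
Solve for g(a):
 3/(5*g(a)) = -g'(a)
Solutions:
 g(a) = -sqrt(C1 - 30*a)/5
 g(a) = sqrt(C1 - 30*a)/5


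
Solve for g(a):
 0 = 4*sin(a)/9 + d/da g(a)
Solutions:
 g(a) = C1 + 4*cos(a)/9


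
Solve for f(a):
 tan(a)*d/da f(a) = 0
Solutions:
 f(a) = C1


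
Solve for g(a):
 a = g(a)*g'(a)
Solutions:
 g(a) = -sqrt(C1 + a^2)
 g(a) = sqrt(C1 + a^2)


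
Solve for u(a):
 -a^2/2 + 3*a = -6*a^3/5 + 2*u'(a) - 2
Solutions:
 u(a) = C1 + 3*a^4/20 - a^3/12 + 3*a^2/4 + a


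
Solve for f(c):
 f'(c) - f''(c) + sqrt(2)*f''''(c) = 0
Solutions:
 f(c) = C1 + C2*exp(c*(2*2^(1/6)*3^(2/3)/(2*sqrt(3)*sqrt(27/2 - sqrt(2)) + 9*sqrt(2))^(1/3) + 6^(1/3)*(2*sqrt(3)*sqrt(27/2 - sqrt(2)) + 9*sqrt(2))^(1/3))/12)*sin(sqrt(3)*c*(-6*2^(1/6)/(2*sqrt(729/2 - 27*sqrt(2)) + 27*sqrt(2))^(1/3) + 2^(1/3)*(2*sqrt(729/2 - 27*sqrt(2)) + 27*sqrt(2))^(1/3))/12) + C3*exp(c*(2*2^(1/6)*3^(2/3)/(2*sqrt(3)*sqrt(27/2 - sqrt(2)) + 9*sqrt(2))^(1/3) + 6^(1/3)*(2*sqrt(3)*sqrt(27/2 - sqrt(2)) + 9*sqrt(2))^(1/3))/12)*cos(sqrt(3)*c*(-6*2^(1/6)/(2*sqrt(729/2 - 27*sqrt(2)) + 27*sqrt(2))^(1/3) + 2^(1/3)*(2*sqrt(729/2 - 27*sqrt(2)) + 27*sqrt(2))^(1/3))/12) + C4*exp(-c*(2*2^(1/6)*3^(2/3)/(2*sqrt(3)*sqrt(27/2 - sqrt(2)) + 9*sqrt(2))^(1/3) + 6^(1/3)*(2*sqrt(3)*sqrt(27/2 - sqrt(2)) + 9*sqrt(2))^(1/3))/6)


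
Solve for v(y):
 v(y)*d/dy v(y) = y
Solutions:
 v(y) = -sqrt(C1 + y^2)
 v(y) = sqrt(C1 + y^2)


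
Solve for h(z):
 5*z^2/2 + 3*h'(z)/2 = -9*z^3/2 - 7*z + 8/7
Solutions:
 h(z) = C1 - 3*z^4/4 - 5*z^3/9 - 7*z^2/3 + 16*z/21


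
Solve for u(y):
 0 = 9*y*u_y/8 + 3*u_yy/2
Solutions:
 u(y) = C1 + C2*erf(sqrt(6)*y/4)


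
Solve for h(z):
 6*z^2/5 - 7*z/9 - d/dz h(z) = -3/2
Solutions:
 h(z) = C1 + 2*z^3/5 - 7*z^2/18 + 3*z/2


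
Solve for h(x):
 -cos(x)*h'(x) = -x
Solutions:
 h(x) = C1 + Integral(x/cos(x), x)


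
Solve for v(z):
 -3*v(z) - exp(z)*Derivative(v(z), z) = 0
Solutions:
 v(z) = C1*exp(3*exp(-z))


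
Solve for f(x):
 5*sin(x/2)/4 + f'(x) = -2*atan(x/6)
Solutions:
 f(x) = C1 - 2*x*atan(x/6) + 6*log(x^2 + 36) + 5*cos(x/2)/2


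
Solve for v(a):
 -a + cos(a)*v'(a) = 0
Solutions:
 v(a) = C1 + Integral(a/cos(a), a)


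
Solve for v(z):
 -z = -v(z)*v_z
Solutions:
 v(z) = -sqrt(C1 + z^2)
 v(z) = sqrt(C1 + z^2)


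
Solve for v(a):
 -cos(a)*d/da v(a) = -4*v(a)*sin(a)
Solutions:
 v(a) = C1/cos(a)^4


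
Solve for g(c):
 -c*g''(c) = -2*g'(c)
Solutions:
 g(c) = C1 + C2*c^3


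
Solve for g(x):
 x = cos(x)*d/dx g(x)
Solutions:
 g(x) = C1 + Integral(x/cos(x), x)


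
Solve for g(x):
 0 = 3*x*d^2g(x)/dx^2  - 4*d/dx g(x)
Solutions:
 g(x) = C1 + C2*x^(7/3)


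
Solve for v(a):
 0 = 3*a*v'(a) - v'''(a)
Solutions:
 v(a) = C1 + Integral(C2*airyai(3^(1/3)*a) + C3*airybi(3^(1/3)*a), a)


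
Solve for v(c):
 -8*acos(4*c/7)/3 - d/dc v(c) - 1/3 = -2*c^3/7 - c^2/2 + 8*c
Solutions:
 v(c) = C1 + c^4/14 + c^3/6 - 4*c^2 - 8*c*acos(4*c/7)/3 - c/3 + 2*sqrt(49 - 16*c^2)/3


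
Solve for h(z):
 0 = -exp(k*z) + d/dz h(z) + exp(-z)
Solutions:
 h(z) = C1 + exp(-z) + exp(k*z)/k


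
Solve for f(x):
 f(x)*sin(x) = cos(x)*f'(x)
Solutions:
 f(x) = C1/cos(x)


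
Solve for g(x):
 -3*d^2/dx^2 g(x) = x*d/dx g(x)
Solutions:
 g(x) = C1 + C2*erf(sqrt(6)*x/6)


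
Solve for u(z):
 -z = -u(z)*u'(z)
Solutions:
 u(z) = -sqrt(C1 + z^2)
 u(z) = sqrt(C1 + z^2)


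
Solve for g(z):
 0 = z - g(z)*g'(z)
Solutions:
 g(z) = -sqrt(C1 + z^2)
 g(z) = sqrt(C1 + z^2)


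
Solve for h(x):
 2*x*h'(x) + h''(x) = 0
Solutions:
 h(x) = C1 + C2*erf(x)


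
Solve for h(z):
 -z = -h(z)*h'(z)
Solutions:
 h(z) = -sqrt(C1 + z^2)
 h(z) = sqrt(C1 + z^2)


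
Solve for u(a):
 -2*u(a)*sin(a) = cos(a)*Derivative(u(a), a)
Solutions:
 u(a) = C1*cos(a)^2


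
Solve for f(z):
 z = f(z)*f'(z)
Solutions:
 f(z) = -sqrt(C1 + z^2)
 f(z) = sqrt(C1 + z^2)


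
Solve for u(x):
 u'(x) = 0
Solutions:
 u(x) = C1


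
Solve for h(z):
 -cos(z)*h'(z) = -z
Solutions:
 h(z) = C1 + Integral(z/cos(z), z)


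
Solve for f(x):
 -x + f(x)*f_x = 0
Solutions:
 f(x) = -sqrt(C1 + x^2)
 f(x) = sqrt(C1 + x^2)


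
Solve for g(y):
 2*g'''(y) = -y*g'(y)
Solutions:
 g(y) = C1 + Integral(C2*airyai(-2^(2/3)*y/2) + C3*airybi(-2^(2/3)*y/2), y)


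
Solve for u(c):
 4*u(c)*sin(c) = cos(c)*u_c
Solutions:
 u(c) = C1/cos(c)^4


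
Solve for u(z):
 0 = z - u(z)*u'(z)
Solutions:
 u(z) = -sqrt(C1 + z^2)
 u(z) = sqrt(C1 + z^2)


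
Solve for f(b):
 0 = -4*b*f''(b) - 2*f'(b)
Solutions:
 f(b) = C1 + C2*sqrt(b)


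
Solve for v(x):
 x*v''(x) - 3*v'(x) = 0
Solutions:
 v(x) = C1 + C2*x^4


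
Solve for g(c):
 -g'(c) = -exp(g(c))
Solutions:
 g(c) = log(-1/(C1 + c))


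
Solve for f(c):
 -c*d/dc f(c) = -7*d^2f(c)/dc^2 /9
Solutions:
 f(c) = C1 + C2*erfi(3*sqrt(14)*c/14)


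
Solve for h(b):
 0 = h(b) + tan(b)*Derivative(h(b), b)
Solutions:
 h(b) = C1/sin(b)


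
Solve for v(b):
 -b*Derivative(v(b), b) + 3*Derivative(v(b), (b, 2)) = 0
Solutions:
 v(b) = C1 + C2*erfi(sqrt(6)*b/6)


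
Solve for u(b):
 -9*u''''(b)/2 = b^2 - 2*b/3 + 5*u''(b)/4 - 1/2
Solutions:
 u(b) = C1 + C2*b + C3*sin(sqrt(10)*b/6) + C4*cos(sqrt(10)*b/6) - b^4/15 + 4*b^3/45 + 77*b^2/25


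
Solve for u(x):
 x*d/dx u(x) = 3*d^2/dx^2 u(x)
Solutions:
 u(x) = C1 + C2*erfi(sqrt(6)*x/6)


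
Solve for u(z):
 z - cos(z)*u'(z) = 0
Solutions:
 u(z) = C1 + Integral(z/cos(z), z)


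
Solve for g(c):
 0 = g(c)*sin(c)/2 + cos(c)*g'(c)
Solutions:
 g(c) = C1*sqrt(cos(c))


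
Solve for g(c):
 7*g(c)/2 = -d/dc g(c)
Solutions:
 g(c) = C1*exp(-7*c/2)


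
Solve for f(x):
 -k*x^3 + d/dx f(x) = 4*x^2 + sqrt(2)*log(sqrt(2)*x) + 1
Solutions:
 f(x) = C1 + k*x^4/4 + 4*x^3/3 + sqrt(2)*x*log(x) - sqrt(2)*x + sqrt(2)*x*log(2)/2 + x


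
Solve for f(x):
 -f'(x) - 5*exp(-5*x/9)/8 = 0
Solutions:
 f(x) = C1 + 9*exp(-5*x/9)/8


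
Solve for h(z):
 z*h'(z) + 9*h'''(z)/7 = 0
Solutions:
 h(z) = C1 + Integral(C2*airyai(-21^(1/3)*z/3) + C3*airybi(-21^(1/3)*z/3), z)


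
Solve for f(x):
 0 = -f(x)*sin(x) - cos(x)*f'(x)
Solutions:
 f(x) = C1*cos(x)


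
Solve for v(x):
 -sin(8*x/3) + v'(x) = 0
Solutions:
 v(x) = C1 - 3*cos(8*x/3)/8


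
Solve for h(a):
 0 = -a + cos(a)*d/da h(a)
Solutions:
 h(a) = C1 + Integral(a/cos(a), a)


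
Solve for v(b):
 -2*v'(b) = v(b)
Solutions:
 v(b) = C1*exp(-b/2)


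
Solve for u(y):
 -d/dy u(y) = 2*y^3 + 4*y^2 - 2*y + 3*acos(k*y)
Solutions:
 u(y) = C1 - y^4/2 - 4*y^3/3 + y^2 - 3*Piecewise((y*acos(k*y) - sqrt(-k^2*y^2 + 1)/k, Ne(k, 0)), (pi*y/2, True))


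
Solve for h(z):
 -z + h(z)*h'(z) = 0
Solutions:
 h(z) = -sqrt(C1 + z^2)
 h(z) = sqrt(C1 + z^2)


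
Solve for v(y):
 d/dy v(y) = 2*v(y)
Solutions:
 v(y) = C1*exp(2*y)


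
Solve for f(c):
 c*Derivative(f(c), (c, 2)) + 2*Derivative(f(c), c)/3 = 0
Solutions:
 f(c) = C1 + C2*c^(1/3)


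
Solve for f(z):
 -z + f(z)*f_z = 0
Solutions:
 f(z) = -sqrt(C1 + z^2)
 f(z) = sqrt(C1 + z^2)


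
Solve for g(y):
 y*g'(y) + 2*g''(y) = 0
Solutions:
 g(y) = C1 + C2*erf(y/2)


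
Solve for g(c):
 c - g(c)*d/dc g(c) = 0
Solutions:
 g(c) = -sqrt(C1 + c^2)
 g(c) = sqrt(C1 + c^2)


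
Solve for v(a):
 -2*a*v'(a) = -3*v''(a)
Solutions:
 v(a) = C1 + C2*erfi(sqrt(3)*a/3)


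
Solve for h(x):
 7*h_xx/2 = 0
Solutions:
 h(x) = C1 + C2*x


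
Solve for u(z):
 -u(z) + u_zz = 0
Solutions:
 u(z) = C1*exp(-z) + C2*exp(z)


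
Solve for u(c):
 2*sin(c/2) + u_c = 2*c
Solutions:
 u(c) = C1 + c^2 + 4*cos(c/2)


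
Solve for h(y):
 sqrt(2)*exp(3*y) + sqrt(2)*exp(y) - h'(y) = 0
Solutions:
 h(y) = C1 + sqrt(2)*exp(3*y)/3 + sqrt(2)*exp(y)


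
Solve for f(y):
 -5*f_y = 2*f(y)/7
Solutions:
 f(y) = C1*exp(-2*y/35)


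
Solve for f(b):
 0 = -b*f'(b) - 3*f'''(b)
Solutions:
 f(b) = C1 + Integral(C2*airyai(-3^(2/3)*b/3) + C3*airybi(-3^(2/3)*b/3), b)


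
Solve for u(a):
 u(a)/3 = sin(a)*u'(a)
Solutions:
 u(a) = C1*(cos(a) - 1)^(1/6)/(cos(a) + 1)^(1/6)


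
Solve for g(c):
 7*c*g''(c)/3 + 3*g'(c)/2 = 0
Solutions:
 g(c) = C1 + C2*c^(5/14)


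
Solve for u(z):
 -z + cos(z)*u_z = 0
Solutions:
 u(z) = C1 + Integral(z/cos(z), z)


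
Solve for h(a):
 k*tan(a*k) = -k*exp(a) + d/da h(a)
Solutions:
 h(a) = C1 + k*Piecewise((exp(a) + log(tan(a*k)^2 + 1)/(2*k), Ne(k, 0)), (exp(a), True))


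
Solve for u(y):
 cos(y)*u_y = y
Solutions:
 u(y) = C1 + Integral(y/cos(y), y)


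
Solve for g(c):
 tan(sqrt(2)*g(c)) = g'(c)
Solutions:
 g(c) = sqrt(2)*(pi - asin(C1*exp(sqrt(2)*c)))/2
 g(c) = sqrt(2)*asin(C1*exp(sqrt(2)*c))/2


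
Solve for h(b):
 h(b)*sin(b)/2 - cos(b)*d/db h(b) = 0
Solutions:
 h(b) = C1/sqrt(cos(b))


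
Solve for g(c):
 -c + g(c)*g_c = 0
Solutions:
 g(c) = -sqrt(C1 + c^2)
 g(c) = sqrt(C1 + c^2)


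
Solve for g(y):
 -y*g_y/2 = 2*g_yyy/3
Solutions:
 g(y) = C1 + Integral(C2*airyai(-6^(1/3)*y/2) + C3*airybi(-6^(1/3)*y/2), y)


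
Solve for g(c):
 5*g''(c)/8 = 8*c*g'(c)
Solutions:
 g(c) = C1 + C2*erfi(4*sqrt(10)*c/5)


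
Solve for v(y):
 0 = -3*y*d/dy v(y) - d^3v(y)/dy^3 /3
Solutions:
 v(y) = C1 + Integral(C2*airyai(-3^(2/3)*y) + C3*airybi(-3^(2/3)*y), y)


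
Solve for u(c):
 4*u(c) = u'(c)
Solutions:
 u(c) = C1*exp(4*c)


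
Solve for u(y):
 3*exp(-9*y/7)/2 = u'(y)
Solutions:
 u(y) = C1 - 7*exp(-9*y/7)/6


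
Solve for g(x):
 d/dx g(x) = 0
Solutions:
 g(x) = C1


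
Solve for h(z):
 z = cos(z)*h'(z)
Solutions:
 h(z) = C1 + Integral(z/cos(z), z)


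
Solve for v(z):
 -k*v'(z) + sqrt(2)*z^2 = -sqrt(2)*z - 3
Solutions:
 v(z) = C1 + sqrt(2)*z^3/(3*k) + sqrt(2)*z^2/(2*k) + 3*z/k


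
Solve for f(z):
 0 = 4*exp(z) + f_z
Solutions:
 f(z) = C1 - 4*exp(z)


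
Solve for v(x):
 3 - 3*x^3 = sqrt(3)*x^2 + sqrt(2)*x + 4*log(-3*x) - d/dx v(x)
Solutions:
 v(x) = C1 + 3*x^4/4 + sqrt(3)*x^3/3 + sqrt(2)*x^2/2 + 4*x*log(-x) + x*(-7 + 4*log(3))


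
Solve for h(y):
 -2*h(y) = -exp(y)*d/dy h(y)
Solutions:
 h(y) = C1*exp(-2*exp(-y))


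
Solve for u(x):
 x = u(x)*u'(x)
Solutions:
 u(x) = -sqrt(C1 + x^2)
 u(x) = sqrt(C1 + x^2)


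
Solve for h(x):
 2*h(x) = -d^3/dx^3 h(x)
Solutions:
 h(x) = C3*exp(-2^(1/3)*x) + (C1*sin(2^(1/3)*sqrt(3)*x/2) + C2*cos(2^(1/3)*sqrt(3)*x/2))*exp(2^(1/3)*x/2)


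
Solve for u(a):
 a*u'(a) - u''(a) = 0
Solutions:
 u(a) = C1 + C2*erfi(sqrt(2)*a/2)


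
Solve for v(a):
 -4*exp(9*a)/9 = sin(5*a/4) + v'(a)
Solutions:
 v(a) = C1 - 4*exp(9*a)/81 + 4*cos(5*a/4)/5


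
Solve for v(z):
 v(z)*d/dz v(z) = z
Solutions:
 v(z) = -sqrt(C1 + z^2)
 v(z) = sqrt(C1 + z^2)


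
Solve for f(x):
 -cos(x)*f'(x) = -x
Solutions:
 f(x) = C1 + Integral(x/cos(x), x)


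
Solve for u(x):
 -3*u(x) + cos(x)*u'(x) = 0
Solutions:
 u(x) = C1*(sin(x) + 1)^(3/2)/(sin(x) - 1)^(3/2)


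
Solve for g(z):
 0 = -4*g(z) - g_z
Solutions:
 g(z) = C1*exp(-4*z)


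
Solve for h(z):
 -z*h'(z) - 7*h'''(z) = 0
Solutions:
 h(z) = C1 + Integral(C2*airyai(-7^(2/3)*z/7) + C3*airybi(-7^(2/3)*z/7), z)


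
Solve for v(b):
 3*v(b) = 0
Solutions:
 v(b) = 0


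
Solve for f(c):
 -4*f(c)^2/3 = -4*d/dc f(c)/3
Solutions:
 f(c) = -1/(C1 + c)


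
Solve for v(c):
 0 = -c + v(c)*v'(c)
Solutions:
 v(c) = -sqrt(C1 + c^2)
 v(c) = sqrt(C1 + c^2)


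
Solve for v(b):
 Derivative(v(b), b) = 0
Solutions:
 v(b) = C1


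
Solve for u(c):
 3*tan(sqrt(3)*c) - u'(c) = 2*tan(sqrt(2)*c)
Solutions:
 u(c) = C1 + sqrt(2)*log(cos(sqrt(2)*c)) - sqrt(3)*log(cos(sqrt(3)*c))


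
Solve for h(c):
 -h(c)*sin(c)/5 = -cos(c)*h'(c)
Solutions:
 h(c) = C1/cos(c)^(1/5)


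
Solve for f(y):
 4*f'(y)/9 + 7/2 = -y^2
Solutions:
 f(y) = C1 - 3*y^3/4 - 63*y/8


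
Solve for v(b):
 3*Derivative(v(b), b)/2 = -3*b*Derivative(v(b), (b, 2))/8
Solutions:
 v(b) = C1 + C2/b^3


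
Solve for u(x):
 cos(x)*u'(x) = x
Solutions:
 u(x) = C1 + Integral(x/cos(x), x)


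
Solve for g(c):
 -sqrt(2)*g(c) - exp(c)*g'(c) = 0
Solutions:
 g(c) = C1*exp(sqrt(2)*exp(-c))


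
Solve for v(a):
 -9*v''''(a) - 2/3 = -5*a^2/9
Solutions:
 v(a) = C1 + C2*a + C3*a^2 + C4*a^3 + a^6/5832 - a^4/324


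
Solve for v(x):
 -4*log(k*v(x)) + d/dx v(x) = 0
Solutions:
 li(k*v(x))/k = C1 + 4*x


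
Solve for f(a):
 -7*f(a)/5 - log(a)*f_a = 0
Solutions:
 f(a) = C1*exp(-7*li(a)/5)


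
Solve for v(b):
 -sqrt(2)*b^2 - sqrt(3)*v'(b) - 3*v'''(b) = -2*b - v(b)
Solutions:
 v(b) = C1*exp(-2^(1/3)*b*(-2*sqrt(3)/(9 + sqrt(3)*sqrt(4*sqrt(3) + 27))^(1/3) + 2^(1/3)*(9 + sqrt(3)*sqrt(4*sqrt(3) + 27))^(1/3))/12)*sin(2^(1/3)*b*(6/(9 + sqrt(3)*sqrt(4*sqrt(3) + 27))^(1/3) + 2^(1/3)*sqrt(3)*(9 + sqrt(3)*sqrt(4*sqrt(3) + 27))^(1/3))/12) + C2*exp(-2^(1/3)*b*(-2*sqrt(3)/(9 + sqrt(3)*sqrt(4*sqrt(3) + 27))^(1/3) + 2^(1/3)*(9 + sqrt(3)*sqrt(4*sqrt(3) + 27))^(1/3))/12)*cos(2^(1/3)*b*(6/(9 + sqrt(3)*sqrt(4*sqrt(3) + 27))^(1/3) + 2^(1/3)*sqrt(3)*(9 + sqrt(3)*sqrt(4*sqrt(3) + 27))^(1/3))/12) + C3*exp(2^(1/3)*b*(-2*sqrt(3)/(9 + sqrt(3)*sqrt(4*sqrt(3) + 27))^(1/3) + 2^(1/3)*(9 + sqrt(3)*sqrt(4*sqrt(3) + 27))^(1/3))/6) + sqrt(2)*b^2 - 2*b + 2*sqrt(6)*b - 2*sqrt(3) + 6*sqrt(2)


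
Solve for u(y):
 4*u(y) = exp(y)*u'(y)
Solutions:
 u(y) = C1*exp(-4*exp(-y))


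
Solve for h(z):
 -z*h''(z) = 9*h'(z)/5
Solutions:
 h(z) = C1 + C2/z^(4/5)


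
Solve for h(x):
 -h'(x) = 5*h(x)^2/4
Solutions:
 h(x) = 4/(C1 + 5*x)


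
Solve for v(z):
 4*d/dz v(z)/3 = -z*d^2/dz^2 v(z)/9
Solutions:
 v(z) = C1 + C2/z^11


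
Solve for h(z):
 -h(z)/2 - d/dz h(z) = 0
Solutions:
 h(z) = C1*exp(-z/2)


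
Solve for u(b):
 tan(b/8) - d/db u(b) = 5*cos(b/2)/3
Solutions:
 u(b) = C1 - 8*log(cos(b/8)) - 10*sin(b/2)/3


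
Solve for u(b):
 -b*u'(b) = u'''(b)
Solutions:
 u(b) = C1 + Integral(C2*airyai(-b) + C3*airybi(-b), b)


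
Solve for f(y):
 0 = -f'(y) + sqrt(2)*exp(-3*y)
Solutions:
 f(y) = C1 - sqrt(2)*exp(-3*y)/3


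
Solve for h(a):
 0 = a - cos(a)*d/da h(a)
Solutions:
 h(a) = C1 + Integral(a/cos(a), a)


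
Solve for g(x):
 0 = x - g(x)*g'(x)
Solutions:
 g(x) = -sqrt(C1 + x^2)
 g(x) = sqrt(C1 + x^2)


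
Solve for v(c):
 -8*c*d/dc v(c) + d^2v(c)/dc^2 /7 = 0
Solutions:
 v(c) = C1 + C2*erfi(2*sqrt(7)*c)


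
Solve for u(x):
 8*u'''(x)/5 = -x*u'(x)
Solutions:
 u(x) = C1 + Integral(C2*airyai(-5^(1/3)*x/2) + C3*airybi(-5^(1/3)*x/2), x)


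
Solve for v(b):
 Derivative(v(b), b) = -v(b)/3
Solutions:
 v(b) = C1*exp(-b/3)


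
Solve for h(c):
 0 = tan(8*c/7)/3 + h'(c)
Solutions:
 h(c) = C1 + 7*log(cos(8*c/7))/24


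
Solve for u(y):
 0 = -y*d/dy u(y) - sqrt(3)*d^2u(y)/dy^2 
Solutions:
 u(y) = C1 + C2*erf(sqrt(2)*3^(3/4)*y/6)


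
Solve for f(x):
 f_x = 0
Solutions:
 f(x) = C1


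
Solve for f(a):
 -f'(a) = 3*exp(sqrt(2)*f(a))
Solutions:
 f(a) = sqrt(2)*(2*log(1/(C1 + 3*a)) - log(2))/4


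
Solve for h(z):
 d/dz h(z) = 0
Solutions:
 h(z) = C1


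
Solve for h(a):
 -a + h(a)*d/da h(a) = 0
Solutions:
 h(a) = -sqrt(C1 + a^2)
 h(a) = sqrt(C1 + a^2)


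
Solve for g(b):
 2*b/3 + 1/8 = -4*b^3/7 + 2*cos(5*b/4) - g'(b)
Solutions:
 g(b) = C1 - b^4/7 - b^2/3 - b/8 + 8*sin(5*b/4)/5


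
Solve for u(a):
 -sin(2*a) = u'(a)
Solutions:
 u(a) = C1 + cos(2*a)/2


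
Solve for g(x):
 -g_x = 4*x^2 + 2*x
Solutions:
 g(x) = C1 - 4*x^3/3 - x^2


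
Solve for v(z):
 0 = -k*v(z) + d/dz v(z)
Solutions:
 v(z) = C1*exp(k*z)


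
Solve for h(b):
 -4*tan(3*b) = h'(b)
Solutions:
 h(b) = C1 + 4*log(cos(3*b))/3


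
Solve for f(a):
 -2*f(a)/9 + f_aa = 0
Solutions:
 f(a) = C1*exp(-sqrt(2)*a/3) + C2*exp(sqrt(2)*a/3)


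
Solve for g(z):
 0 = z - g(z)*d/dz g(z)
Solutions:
 g(z) = -sqrt(C1 + z^2)
 g(z) = sqrt(C1 + z^2)


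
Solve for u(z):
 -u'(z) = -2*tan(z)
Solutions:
 u(z) = C1 - 2*log(cos(z))


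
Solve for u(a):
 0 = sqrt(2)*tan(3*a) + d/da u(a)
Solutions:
 u(a) = C1 + sqrt(2)*log(cos(3*a))/3


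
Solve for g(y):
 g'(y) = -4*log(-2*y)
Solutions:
 g(y) = C1 - 4*y*log(-y) + 4*y*(1 - log(2))


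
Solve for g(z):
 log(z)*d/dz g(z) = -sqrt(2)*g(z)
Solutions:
 g(z) = C1*exp(-sqrt(2)*li(z))


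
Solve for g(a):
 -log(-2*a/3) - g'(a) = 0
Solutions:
 g(a) = C1 - a*log(-a) + a*(-log(2) + 1 + log(3))


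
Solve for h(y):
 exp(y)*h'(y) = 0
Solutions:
 h(y) = C1


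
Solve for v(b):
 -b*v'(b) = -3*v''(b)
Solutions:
 v(b) = C1 + C2*erfi(sqrt(6)*b/6)


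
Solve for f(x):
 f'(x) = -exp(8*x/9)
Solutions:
 f(x) = C1 - 9*exp(8*x/9)/8


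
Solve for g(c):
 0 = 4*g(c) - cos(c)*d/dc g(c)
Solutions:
 g(c) = C1*(sin(c)^2 + 2*sin(c) + 1)/(sin(c)^2 - 2*sin(c) + 1)


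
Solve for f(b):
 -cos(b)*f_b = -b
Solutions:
 f(b) = C1 + Integral(b/cos(b), b)


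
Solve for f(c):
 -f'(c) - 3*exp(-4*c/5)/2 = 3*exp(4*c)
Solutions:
 f(c) = C1 - 3*exp(4*c)/4 + 15*exp(-4*c/5)/8


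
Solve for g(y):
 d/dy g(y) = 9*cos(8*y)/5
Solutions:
 g(y) = C1 + 9*sin(8*y)/40


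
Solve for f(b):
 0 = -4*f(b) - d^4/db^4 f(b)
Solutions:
 f(b) = (C1*sin(b) + C2*cos(b))*exp(-b) + (C3*sin(b) + C4*cos(b))*exp(b)


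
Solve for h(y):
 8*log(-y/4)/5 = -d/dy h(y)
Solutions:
 h(y) = C1 - 8*y*log(-y)/5 + 8*y*(1 + 2*log(2))/5


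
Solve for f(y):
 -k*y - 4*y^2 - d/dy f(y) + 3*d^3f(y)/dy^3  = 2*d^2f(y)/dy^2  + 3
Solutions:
 f(y) = C1 + C2*exp(-y/3) + C3*exp(y) - k*y^2/2 + 2*k*y - 4*y^3/3 + 8*y^2 - 59*y


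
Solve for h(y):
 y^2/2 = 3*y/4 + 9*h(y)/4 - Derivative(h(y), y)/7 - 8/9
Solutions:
 h(y) = C1*exp(63*y/4) + 2*y^2/9 - 173*y/567 + 13420/35721


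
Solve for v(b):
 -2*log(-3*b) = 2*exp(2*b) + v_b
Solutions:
 v(b) = C1 - 2*b*log(-b) + 2*b*(1 - log(3)) - exp(2*b)


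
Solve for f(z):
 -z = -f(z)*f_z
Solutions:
 f(z) = -sqrt(C1 + z^2)
 f(z) = sqrt(C1 + z^2)


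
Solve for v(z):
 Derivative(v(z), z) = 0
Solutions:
 v(z) = C1


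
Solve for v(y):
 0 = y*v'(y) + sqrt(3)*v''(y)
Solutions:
 v(y) = C1 + C2*erf(sqrt(2)*3^(3/4)*y/6)


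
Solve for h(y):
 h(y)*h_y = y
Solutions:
 h(y) = -sqrt(C1 + y^2)
 h(y) = sqrt(C1 + y^2)


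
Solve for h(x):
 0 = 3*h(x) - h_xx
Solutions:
 h(x) = C1*exp(-sqrt(3)*x) + C2*exp(sqrt(3)*x)


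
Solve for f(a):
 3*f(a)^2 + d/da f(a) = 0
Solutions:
 f(a) = 1/(C1 + 3*a)


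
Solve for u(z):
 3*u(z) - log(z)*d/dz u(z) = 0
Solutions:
 u(z) = C1*exp(3*li(z))


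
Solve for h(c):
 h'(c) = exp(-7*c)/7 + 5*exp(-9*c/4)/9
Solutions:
 h(c) = C1 - exp(-7*c)/49 - 20*exp(-9*c/4)/81


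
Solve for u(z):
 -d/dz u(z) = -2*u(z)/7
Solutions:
 u(z) = C1*exp(2*z/7)


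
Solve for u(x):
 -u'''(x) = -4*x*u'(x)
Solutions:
 u(x) = C1 + Integral(C2*airyai(2^(2/3)*x) + C3*airybi(2^(2/3)*x), x)


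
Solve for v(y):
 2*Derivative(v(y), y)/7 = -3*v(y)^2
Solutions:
 v(y) = 2/(C1 + 21*y)


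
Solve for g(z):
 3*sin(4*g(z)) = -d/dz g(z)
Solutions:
 g(z) = -acos((-C1 - exp(24*z))/(C1 - exp(24*z)))/4 + pi/2
 g(z) = acos((-C1 - exp(24*z))/(C1 - exp(24*z)))/4


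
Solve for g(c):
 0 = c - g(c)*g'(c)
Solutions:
 g(c) = -sqrt(C1 + c^2)
 g(c) = sqrt(C1 + c^2)


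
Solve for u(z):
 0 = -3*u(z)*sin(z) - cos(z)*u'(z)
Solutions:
 u(z) = C1*cos(z)^3


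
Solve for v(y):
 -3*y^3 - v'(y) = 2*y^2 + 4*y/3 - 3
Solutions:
 v(y) = C1 - 3*y^4/4 - 2*y^3/3 - 2*y^2/3 + 3*y


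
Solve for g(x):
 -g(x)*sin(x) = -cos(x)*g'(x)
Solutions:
 g(x) = C1/cos(x)


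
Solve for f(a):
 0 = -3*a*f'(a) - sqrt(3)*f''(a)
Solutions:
 f(a) = C1 + C2*erf(sqrt(2)*3^(1/4)*a/2)


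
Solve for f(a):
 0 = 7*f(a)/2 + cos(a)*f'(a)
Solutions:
 f(a) = C1*(sin(a) - 1)^(7/4)/(sin(a) + 1)^(7/4)


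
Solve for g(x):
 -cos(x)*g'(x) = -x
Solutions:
 g(x) = C1 + Integral(x/cos(x), x)


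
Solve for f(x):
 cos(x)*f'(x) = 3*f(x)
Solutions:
 f(x) = C1*(sin(x) + 1)^(3/2)/(sin(x) - 1)^(3/2)


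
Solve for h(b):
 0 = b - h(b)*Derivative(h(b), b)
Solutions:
 h(b) = -sqrt(C1 + b^2)
 h(b) = sqrt(C1 + b^2)


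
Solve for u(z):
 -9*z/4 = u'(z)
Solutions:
 u(z) = C1 - 9*z^2/8


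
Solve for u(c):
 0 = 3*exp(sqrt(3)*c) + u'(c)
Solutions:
 u(c) = C1 - sqrt(3)*exp(sqrt(3)*c)


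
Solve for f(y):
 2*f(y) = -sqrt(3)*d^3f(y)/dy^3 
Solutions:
 f(y) = C3*exp(-2^(1/3)*3^(5/6)*y/3) + (C1*sin(6^(1/3)*y/2) + C2*cos(6^(1/3)*y/2))*exp(2^(1/3)*3^(5/6)*y/6)


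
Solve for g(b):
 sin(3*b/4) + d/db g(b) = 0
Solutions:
 g(b) = C1 + 4*cos(3*b/4)/3


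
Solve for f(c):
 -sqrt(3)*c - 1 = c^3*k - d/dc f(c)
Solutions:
 f(c) = C1 + c^4*k/4 + sqrt(3)*c^2/2 + c


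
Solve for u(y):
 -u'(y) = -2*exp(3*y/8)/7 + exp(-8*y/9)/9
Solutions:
 u(y) = C1 + 16*exp(3*y/8)/21 + exp(-8*y/9)/8


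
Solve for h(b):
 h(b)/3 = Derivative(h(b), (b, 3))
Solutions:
 h(b) = C3*exp(3^(2/3)*b/3) + (C1*sin(3^(1/6)*b/2) + C2*cos(3^(1/6)*b/2))*exp(-3^(2/3)*b/6)


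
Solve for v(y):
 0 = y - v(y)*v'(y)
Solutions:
 v(y) = -sqrt(C1 + y^2)
 v(y) = sqrt(C1 + y^2)


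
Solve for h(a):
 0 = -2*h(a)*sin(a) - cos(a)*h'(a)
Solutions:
 h(a) = C1*cos(a)^2


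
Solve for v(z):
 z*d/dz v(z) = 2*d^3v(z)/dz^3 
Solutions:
 v(z) = C1 + Integral(C2*airyai(2^(2/3)*z/2) + C3*airybi(2^(2/3)*z/2), z)


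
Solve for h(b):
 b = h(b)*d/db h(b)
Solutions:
 h(b) = -sqrt(C1 + b^2)
 h(b) = sqrt(C1 + b^2)


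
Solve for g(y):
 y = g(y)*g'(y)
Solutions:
 g(y) = -sqrt(C1 + y^2)
 g(y) = sqrt(C1 + y^2)


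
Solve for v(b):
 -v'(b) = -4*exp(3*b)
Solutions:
 v(b) = C1 + 4*exp(3*b)/3


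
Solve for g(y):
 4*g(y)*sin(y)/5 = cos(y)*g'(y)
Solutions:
 g(y) = C1/cos(y)^(4/5)


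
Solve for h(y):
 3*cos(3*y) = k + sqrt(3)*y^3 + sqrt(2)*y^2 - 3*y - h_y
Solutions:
 h(y) = C1 + k*y + sqrt(3)*y^4/4 + sqrt(2)*y^3/3 - 3*y^2/2 - sin(3*y)


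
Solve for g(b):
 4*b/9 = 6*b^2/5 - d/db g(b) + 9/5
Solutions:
 g(b) = C1 + 2*b^3/5 - 2*b^2/9 + 9*b/5


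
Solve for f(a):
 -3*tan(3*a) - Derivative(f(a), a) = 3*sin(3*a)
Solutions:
 f(a) = C1 + log(cos(3*a)) + cos(3*a)


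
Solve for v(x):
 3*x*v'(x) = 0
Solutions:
 v(x) = C1


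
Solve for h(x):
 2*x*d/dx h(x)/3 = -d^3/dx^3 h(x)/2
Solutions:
 h(x) = C1 + Integral(C2*airyai(-6^(2/3)*x/3) + C3*airybi(-6^(2/3)*x/3), x)


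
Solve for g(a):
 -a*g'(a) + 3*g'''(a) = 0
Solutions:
 g(a) = C1 + Integral(C2*airyai(3^(2/3)*a/3) + C3*airybi(3^(2/3)*a/3), a)


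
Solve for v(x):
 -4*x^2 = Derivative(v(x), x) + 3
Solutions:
 v(x) = C1 - 4*x^3/3 - 3*x


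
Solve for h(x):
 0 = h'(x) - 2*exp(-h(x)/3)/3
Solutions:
 h(x) = 3*log(C1 + 2*x/9)


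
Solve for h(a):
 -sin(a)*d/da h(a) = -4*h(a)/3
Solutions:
 h(a) = C1*(cos(a) - 1)^(2/3)/(cos(a) + 1)^(2/3)


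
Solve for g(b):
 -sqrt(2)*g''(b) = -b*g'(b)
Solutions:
 g(b) = C1 + C2*erfi(2^(1/4)*b/2)


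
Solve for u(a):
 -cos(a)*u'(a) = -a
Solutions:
 u(a) = C1 + Integral(a/cos(a), a)


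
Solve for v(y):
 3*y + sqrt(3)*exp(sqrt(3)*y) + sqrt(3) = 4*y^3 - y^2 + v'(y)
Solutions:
 v(y) = C1 - y^4 + y^3/3 + 3*y^2/2 + sqrt(3)*y + exp(sqrt(3)*y)


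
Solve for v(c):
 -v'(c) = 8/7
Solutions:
 v(c) = C1 - 8*c/7


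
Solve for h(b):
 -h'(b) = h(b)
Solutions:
 h(b) = C1*exp(-b)


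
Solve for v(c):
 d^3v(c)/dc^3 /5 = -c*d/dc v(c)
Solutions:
 v(c) = C1 + Integral(C2*airyai(-5^(1/3)*c) + C3*airybi(-5^(1/3)*c), c)


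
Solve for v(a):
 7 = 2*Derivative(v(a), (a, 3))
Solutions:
 v(a) = C1 + C2*a + C3*a^2 + 7*a^3/12


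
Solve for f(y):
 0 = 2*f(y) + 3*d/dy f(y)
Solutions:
 f(y) = C1*exp(-2*y/3)


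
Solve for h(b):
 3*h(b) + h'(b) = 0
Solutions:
 h(b) = C1*exp(-3*b)


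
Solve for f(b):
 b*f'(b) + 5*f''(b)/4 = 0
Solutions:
 f(b) = C1 + C2*erf(sqrt(10)*b/5)


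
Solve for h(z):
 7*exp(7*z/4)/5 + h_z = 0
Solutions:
 h(z) = C1 - 4*exp(7*z/4)/5


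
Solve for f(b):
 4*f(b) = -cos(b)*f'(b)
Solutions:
 f(b) = C1*(sin(b)^2 - 2*sin(b) + 1)/(sin(b)^2 + 2*sin(b) + 1)


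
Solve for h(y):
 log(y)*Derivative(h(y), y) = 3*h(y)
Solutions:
 h(y) = C1*exp(3*li(y))


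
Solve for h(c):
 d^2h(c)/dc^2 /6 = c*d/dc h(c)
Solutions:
 h(c) = C1 + C2*erfi(sqrt(3)*c)


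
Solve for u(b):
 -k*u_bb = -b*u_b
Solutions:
 u(b) = C1 + C2*erf(sqrt(2)*b*sqrt(-1/k)/2)/sqrt(-1/k)


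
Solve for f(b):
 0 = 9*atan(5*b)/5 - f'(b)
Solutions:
 f(b) = C1 + 9*b*atan(5*b)/5 - 9*log(25*b^2 + 1)/50


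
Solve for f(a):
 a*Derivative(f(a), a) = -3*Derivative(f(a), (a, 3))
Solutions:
 f(a) = C1 + Integral(C2*airyai(-3^(2/3)*a/3) + C3*airybi(-3^(2/3)*a/3), a)


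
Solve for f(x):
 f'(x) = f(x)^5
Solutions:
 f(x) = -(-1/(C1 + 4*x))^(1/4)
 f(x) = (-1/(C1 + 4*x))^(1/4)
 f(x) = -I*(-1/(C1 + 4*x))^(1/4)
 f(x) = I*(-1/(C1 + 4*x))^(1/4)


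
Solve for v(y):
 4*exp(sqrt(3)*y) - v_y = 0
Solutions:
 v(y) = C1 + 4*sqrt(3)*exp(sqrt(3)*y)/3


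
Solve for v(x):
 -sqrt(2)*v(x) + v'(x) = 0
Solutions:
 v(x) = C1*exp(sqrt(2)*x)


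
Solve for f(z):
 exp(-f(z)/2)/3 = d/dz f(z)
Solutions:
 f(z) = 2*log(C1 + z/6)


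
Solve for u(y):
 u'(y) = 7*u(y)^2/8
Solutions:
 u(y) = -8/(C1 + 7*y)


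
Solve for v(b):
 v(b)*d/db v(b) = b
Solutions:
 v(b) = -sqrt(C1 + b^2)
 v(b) = sqrt(C1 + b^2)


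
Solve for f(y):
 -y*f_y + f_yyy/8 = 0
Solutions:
 f(y) = C1 + Integral(C2*airyai(2*y) + C3*airybi(2*y), y)


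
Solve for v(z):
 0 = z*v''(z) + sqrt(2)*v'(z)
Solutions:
 v(z) = C1 + C2*z^(1 - sqrt(2))


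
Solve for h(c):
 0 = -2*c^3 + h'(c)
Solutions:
 h(c) = C1 + c^4/2


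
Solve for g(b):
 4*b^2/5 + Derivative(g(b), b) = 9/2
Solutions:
 g(b) = C1 - 4*b^3/15 + 9*b/2


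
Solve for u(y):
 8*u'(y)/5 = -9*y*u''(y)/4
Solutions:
 u(y) = C1 + C2*y^(13/45)


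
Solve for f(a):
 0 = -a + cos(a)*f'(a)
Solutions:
 f(a) = C1 + Integral(a/cos(a), a)


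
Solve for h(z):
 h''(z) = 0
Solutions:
 h(z) = C1 + C2*z


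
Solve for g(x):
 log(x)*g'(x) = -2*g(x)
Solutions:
 g(x) = C1*exp(-2*li(x))


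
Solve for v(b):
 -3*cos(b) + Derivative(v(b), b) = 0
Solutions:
 v(b) = C1 + 3*sin(b)


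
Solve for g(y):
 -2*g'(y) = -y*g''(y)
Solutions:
 g(y) = C1 + C2*y^3


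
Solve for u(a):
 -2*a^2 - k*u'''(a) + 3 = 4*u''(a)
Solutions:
 u(a) = C1 + C2*a + C3*exp(-4*a/k) - a^4/24 + a^3*k/24 + a^2*(12 - k^2)/32


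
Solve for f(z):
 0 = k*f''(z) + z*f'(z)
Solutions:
 f(z) = C1 + C2*sqrt(k)*erf(sqrt(2)*z*sqrt(1/k)/2)


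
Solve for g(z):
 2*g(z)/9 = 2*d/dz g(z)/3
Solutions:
 g(z) = C1*exp(z/3)


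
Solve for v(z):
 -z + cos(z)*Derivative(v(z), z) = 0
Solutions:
 v(z) = C1 + Integral(z/cos(z), z)


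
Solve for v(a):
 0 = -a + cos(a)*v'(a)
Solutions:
 v(a) = C1 + Integral(a/cos(a), a)


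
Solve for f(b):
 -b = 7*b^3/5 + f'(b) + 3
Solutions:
 f(b) = C1 - 7*b^4/20 - b^2/2 - 3*b


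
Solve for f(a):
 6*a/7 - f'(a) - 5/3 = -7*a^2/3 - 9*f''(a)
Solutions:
 f(a) = C1 + C2*exp(a/9) + 7*a^3/9 + 150*a^2/7 + 8065*a/21


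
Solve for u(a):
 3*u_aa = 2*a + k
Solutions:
 u(a) = C1 + C2*a + a^3/9 + a^2*k/6


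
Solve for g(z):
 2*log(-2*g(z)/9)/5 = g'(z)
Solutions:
 -5*Integral(1/(log(-_y) - 2*log(3) + log(2)), (_y, g(z)))/2 = C1 - z


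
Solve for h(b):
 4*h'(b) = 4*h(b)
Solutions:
 h(b) = C1*exp(b)


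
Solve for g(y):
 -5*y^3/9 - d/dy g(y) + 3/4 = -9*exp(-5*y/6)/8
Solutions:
 g(y) = C1 - 5*y^4/36 + 3*y/4 - 27*exp(-5*y/6)/20


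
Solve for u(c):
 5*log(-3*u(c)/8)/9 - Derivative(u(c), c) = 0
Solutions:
 -9*Integral(1/(log(-_y) - 3*log(2) + log(3)), (_y, u(c)))/5 = C1 - c


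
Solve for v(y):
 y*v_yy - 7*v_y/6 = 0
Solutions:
 v(y) = C1 + C2*y^(13/6)


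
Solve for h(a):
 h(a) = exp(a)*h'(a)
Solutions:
 h(a) = C1*exp(-exp(-a))


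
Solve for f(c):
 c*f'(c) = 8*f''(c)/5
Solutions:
 f(c) = C1 + C2*erfi(sqrt(5)*c/4)


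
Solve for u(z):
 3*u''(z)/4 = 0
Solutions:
 u(z) = C1 + C2*z


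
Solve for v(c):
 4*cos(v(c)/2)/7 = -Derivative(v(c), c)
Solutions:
 4*c/7 - log(sin(v(c)/2) - 1) + log(sin(v(c)/2) + 1) = C1


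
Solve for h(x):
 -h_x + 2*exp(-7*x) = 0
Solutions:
 h(x) = C1 - 2*exp(-7*x)/7


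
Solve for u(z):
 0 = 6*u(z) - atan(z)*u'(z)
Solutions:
 u(z) = C1*exp(6*Integral(1/atan(z), z))


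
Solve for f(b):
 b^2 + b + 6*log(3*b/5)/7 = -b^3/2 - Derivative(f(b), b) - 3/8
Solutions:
 f(b) = C1 - b^4/8 - b^3/3 - b^2/2 - 6*b*log(b)/7 - 6*b*log(3)/7 + 27*b/56 + 6*b*log(5)/7


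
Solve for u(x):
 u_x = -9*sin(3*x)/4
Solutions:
 u(x) = C1 + 3*cos(3*x)/4


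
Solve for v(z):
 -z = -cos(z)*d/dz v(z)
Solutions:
 v(z) = C1 + Integral(z/cos(z), z)


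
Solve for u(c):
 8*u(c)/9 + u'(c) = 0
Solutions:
 u(c) = C1*exp(-8*c/9)


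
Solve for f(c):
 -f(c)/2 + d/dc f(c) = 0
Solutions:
 f(c) = C1*exp(c/2)


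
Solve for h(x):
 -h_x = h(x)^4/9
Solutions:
 h(x) = 3^(1/3)*(1/(C1 + x))^(1/3)
 h(x) = (-3^(1/3) - 3^(5/6)*I)*(1/(C1 + x))^(1/3)/2
 h(x) = (-3^(1/3) + 3^(5/6)*I)*(1/(C1 + x))^(1/3)/2


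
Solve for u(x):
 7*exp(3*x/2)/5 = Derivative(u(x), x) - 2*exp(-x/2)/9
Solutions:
 u(x) = C1 + 14*exp(3*x/2)/15 - 4*exp(-x/2)/9


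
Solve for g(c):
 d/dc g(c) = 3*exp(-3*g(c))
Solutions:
 g(c) = log(C1 + 9*c)/3
 g(c) = log((-3^(1/3) - 3^(5/6)*I)*(C1 + 3*c)^(1/3)/2)
 g(c) = log((-3^(1/3) + 3^(5/6)*I)*(C1 + 3*c)^(1/3)/2)


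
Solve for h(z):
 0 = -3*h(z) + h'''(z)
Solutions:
 h(z) = C3*exp(3^(1/3)*z) + (C1*sin(3^(5/6)*z/2) + C2*cos(3^(5/6)*z/2))*exp(-3^(1/3)*z/2)
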